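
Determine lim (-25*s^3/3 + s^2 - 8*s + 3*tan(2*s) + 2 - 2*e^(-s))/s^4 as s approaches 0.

-1/12

Substitution gives 0/0 (the numerator vanishes to order 4).
Expand each term to order s^4: the coefficient of s^4 in -2·e^(-s) is -1/12 and in 3·tan(2s) is 0.
Lower-order terms cancel with the polynomial part, so the numerator is (-1/12)·s^4 + o(s^4), and the limit is (-1/12)/(1) = -1/12.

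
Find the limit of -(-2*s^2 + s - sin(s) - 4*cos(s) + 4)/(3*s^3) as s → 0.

-1/18

Substitution gives 0/0 (the numerator vanishes to order 3).
Expand each term to order s^3: the coefficient of s^3 in -4·cos(s) is 0 and in −sin(s) is 1/6.
Lower-order terms cancel with the polynomial part, so the numerator is (1/6)·s^3 + o(s^3), and the limit is (1/6)/(-3) = -1/18.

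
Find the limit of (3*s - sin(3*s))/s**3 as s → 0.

9/2

Direct substitution gives 0/0.
Apply L'Hôpital: lim (3 - 3*cos(3*s))/(3*s^2), still 0/0.
Apply L'Hôpital: lim (9*sin(3*s))/(6*s), still 0/0.
After 3 applications of L'Hôpital's rule the quotient is (27*cos(3*s))/(6); substituting s = 0 gives 9/2.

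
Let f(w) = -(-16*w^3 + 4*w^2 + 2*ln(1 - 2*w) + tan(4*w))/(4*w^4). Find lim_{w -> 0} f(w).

2

Substitution gives 0/0; apply L'Hôpital's rule 4 times.
After differentiating numerator and denominator 4 times the quotient is (6144*tan(4*w)^3/cos(4*w)^2 + 4096*tan(4*w)/cos(4*w)^2 - 192/(2*w - 1)^4)/(-96); at w = 0 this is 2.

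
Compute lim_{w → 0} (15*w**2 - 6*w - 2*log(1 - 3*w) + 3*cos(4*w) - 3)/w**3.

18

Substitution gives 0/0 (the numerator vanishes to order 3).
Expand each term to order w^3: the coefficient of w^3 in 3·cos(4w) is 0 and in -2·ln(1 - 3w) is 18.
Lower-order terms cancel with the polynomial part, so the numerator is (18)·w^3 + o(w^3), and the limit is (18)/(1) = 18.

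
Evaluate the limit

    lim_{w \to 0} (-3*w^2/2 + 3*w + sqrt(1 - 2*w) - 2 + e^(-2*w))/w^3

Substitution gives 0/0; apply L'Hôpital's rule 3 times.
After differentiating numerator and denominator 3 times the quotient is (-8*e^(-2*w) - 3/(1 - 2*w)^(5/2))/(6); at w = 0 this is -11/6.

-11/6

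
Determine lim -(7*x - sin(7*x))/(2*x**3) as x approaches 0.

-343/12

Direct substitution gives 0/0.
Apply L'Hôpital: lim (7 - 7*cos(7*x))/(-6*x^2), still 0/0.
Apply L'Hôpital: lim (49*sin(7*x))/(-12*x), still 0/0.
After 3 applications of L'Hôpital's rule the quotient is (343*cos(7*x))/(-12); substituting x = 0 gives -343/12.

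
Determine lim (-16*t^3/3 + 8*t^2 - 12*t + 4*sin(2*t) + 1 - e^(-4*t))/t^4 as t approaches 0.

-32/3

Substitution gives 0/0 (the numerator vanishes to order 4).
Expand each term to order t^4: the coefficient of t^4 in 4·sin(2t) is 0 and in −e^(-4t) is -32/3.
Lower-order terms cancel with the polynomial part, so the numerator is (-32/3)·t^4 + o(t^4), and the limit is (-32/3)/(1) = -32/3.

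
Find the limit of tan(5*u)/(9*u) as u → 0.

Substitution gives 0/0.
Since tan(θ)/θ → 1 as θ → 0, tan(5u)/(5u) → 1 and the limit is 5/9.

5/9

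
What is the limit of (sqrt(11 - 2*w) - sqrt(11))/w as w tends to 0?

-√(11)/11

Substitution gives 0/0. Multiply numerator and denominator by the conjugate √(11 - 2w) + √11.
The numerator becomes (11 - 2w) − 11 = -2w, so the expression simplifies to -2/(√(11 - 2w) + √11).
Letting w → 0 gives -2/(2√11) = -√(11)/11.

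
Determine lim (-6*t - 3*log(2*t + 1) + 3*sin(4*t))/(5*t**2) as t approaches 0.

6/5

Substitution gives 0/0; apply L'Hôpital's rule 2 times.
After differentiating numerator and denominator 2 times the quotient is (-48*sin(4*t) + 12/(2*t + 1)^2)/(10); at t = 0 this is 6/5.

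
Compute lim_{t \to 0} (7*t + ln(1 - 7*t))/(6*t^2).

-49/12

Direct substitution gives 0/0.
Apply L'Hôpital: lim (7 - 7/(1 - 7*t))/(12*t), still 0/0.
After 2 applications of L'Hôpital's rule the quotient is (-49/(1 - 7*t)^2)/(12); substituting t = 0 gives -49/12.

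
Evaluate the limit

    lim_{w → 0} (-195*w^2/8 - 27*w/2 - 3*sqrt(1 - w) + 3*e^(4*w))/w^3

Substitution gives 0/0 (the numerator vanishes to order 3).
Expand each term to order w^3: the coefficient of w^3 in 3·e^(4w) is 32 and in -3·√(1 - w) is 3/16.
Lower-order terms cancel with the polynomial part, so the numerator is (515/16)·w^3 + o(w^3), and the limit is (515/16)/(1) = 515/16.

515/16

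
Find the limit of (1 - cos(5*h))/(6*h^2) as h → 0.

Substitution gives 0/0.
Use (1 − cos u)/u² → 1/2 with u = 5h: the limit is 5²/(2·6) = 25/12.

25/12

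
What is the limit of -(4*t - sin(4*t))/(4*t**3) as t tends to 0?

-8/3

Direct substitution gives 0/0.
Apply L'Hôpital: lim (4 - 4*cos(4*t))/(-12*t^2), still 0/0.
Apply L'Hôpital: lim (16*sin(4*t))/(-24*t), still 0/0.
After 3 applications of L'Hôpital's rule the quotient is (64*cos(4*t))/(-24); substituting t = 0 gives -8/3.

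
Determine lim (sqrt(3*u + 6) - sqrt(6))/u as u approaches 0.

A 0/0 form; rationalise with √(6 + 3u) + √6. This collapses the numerator to 3u, leaving 3/(√(6 + 3u) + √6) → 3/(2√6) = √(6)/4.

√(6)/4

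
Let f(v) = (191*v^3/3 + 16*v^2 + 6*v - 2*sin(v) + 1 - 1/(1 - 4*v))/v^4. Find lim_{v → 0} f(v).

-256

Substitution gives 0/0; apply L'Hôpital's rule 4 times.
After differentiating numerator and denominator 4 times the quotient is (-2*sin(v) + 6144/(4*v - 1)^5)/(24); at v = 0 this is -256.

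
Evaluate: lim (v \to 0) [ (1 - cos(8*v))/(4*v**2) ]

Substitution gives 0/0.
Use (1 − cos u)/u² → 1/2 with u = 8v: the limit is 8²/(2·4) = 8.

8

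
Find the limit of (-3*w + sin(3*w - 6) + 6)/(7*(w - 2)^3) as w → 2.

Direct substitution gives 0/0.
Apply L'Hôpital: lim (3*cos(3*w - 6) - 3)/(21*(w - 2)^2), still 0/0.
Apply L'Hôpital: lim (-9*sin(3*w - 6))/(42*w - 84), still 0/0.
After 3 applications of L'Hôpital's rule the quotient is (-27*cos(3*w - 6))/(42); substituting w = 2 gives -9/14.

-9/14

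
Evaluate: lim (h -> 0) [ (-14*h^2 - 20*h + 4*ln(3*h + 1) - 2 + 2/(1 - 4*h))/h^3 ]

Substitution gives 0/0 (the numerator vanishes to order 3).
Expand each term to order h^3: the coefficient of h^3 in 4·ln(1 + 3h) is 36 and in 2·1/(1 - 4h) is 128.
Lower-order terms cancel with the polynomial part, so the numerator is (164)·h^3 + o(h^3), and the limit is (164)/(1) = 164.

164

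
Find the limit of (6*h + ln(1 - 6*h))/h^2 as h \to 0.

-18

Direct substitution gives 0/0.
Apply L'Hôpital: lim (6 - 6/(1 - 6*h))/(2*h), still 0/0.
After 2 applications of L'Hôpital's rule the quotient is (-36/(1 - 6*h)^2)/(2); substituting h = 0 gives -18.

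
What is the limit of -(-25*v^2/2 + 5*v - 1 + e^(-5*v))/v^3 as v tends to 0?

Direct substitution gives 0/0.
Apply L'Hôpital: lim (-25*v + 5 - 5*e^(-5*v))/(-3*v^2), still 0/0.
Apply L'Hôpital: lim (-25 + 25*e^(-5*v))/(-6*v), still 0/0.
After 3 applications of L'Hôpital's rule the quotient is (-125*e^(-5*v))/(-6); substituting v = 0 gives 125/6.

125/6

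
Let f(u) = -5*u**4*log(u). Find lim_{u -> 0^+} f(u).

0

This is a 0·(−∞) form. Rewrite as -5·ln(u) / u^(−4) and apply L'Hôpital:
the derivative quotient is -5·(1/u) / (−4·u^(−5)) = (5/4)·u^4 → 0.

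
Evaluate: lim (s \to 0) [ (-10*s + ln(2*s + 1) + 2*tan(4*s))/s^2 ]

Substitution gives 0/0 (the numerator vanishes to order 2).
Expand each term to order s^2: the coefficient of s^2 in ln(1 + 2s) is -2 and in 2·tan(4s) is 0.
Lower-order terms cancel with the polynomial part, so the numerator is (-2)·s^2 + o(s^2), and the limit is (-2)/(1) = -2.

-2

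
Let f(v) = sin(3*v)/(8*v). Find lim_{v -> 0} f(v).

Substitution gives 0/0.
Write it as (3/8)·sin(3v)/(3v); since sin(u)/u → 1, the limit is 3/8.

3/8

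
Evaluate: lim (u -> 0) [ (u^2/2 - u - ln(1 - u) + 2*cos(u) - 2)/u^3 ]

Substitution gives 0/0; apply L'Hôpital's rule 3 times.
After differentiating numerator and denominator 3 times the quotient is (2*sin(u) - 2/(u - 1)^3)/(6); at u = 0 this is 1/3.

1/3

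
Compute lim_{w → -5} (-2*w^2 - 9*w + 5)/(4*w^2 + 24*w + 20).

-11/16

At w = -5 both the top and bottom vanish — a removable singularity. Factoring out (w + 5) from each leaves (1 - 2*w)/(4*w + 4), which at w = -5 equals -11/16.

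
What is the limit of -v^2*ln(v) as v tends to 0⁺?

This is a 0·(−∞) form. Rewrite as -1·ln(v) / v^(−2) and apply L'Hôpital:
the derivative quotient is -1·(1/v) / (−2·v^(−3)) = (1/2)·v^2 → 0.

0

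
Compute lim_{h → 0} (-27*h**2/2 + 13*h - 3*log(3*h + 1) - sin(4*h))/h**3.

Substitution gives 0/0 (the numerator vanishes to order 3).
Expand each term to order h^3: the coefficient of h^3 in -3·ln(1 + 3h) is -27 and in −sin(4h) is 32/3.
Lower-order terms cancel with the polynomial part, so the numerator is (-49/3)·h^3 + o(h^3), and the limit is (-49/3)/(1) = -49/3.

-49/3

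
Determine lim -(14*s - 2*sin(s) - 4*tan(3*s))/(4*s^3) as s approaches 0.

107/12

Substitution gives 0/0 (the numerator vanishes to order 3).
Expand each term to order s^3: the coefficient of s^3 in -2·sin(s) is 1/3 and in -4·tan(3s) is -36.
Lower-order terms cancel with the polynomial part, so the numerator is (-107/3)·s^3 + o(s^3), and the limit is (-107/3)/(-4) = 107/12.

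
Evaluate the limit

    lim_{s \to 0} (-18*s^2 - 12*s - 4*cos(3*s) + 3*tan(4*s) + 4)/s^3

Substitution gives 0/0; apply L'Hôpital's rule 3 times.
After differentiating numerator and denominator 3 times the quotient is (-108*sin(3*s) + 1152*tan(4*s)^4 + 1536*tan(4*s)^2 + 384)/(6); at s = 0 this is 64.

64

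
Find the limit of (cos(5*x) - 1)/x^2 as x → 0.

-25/2

Direct substitution gives 0/0.
Apply L'Hôpital: lim (-5*sin(5*x))/(2*x), still 0/0.
After 2 applications of L'Hôpital's rule the quotient is (-25*cos(5*x))/(2); substituting x = 0 gives -25/2.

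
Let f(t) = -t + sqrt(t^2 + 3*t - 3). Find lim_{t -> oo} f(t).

3/2

This has the form ∞ − ∞. Multiply and divide by the conjugate √(t^2 + 3*t - 3) + t.
That gives (3t - 3) / (√(t^2 + 3*t - 3) + t).
Divide numerator and denominator by t: the limit is 3/(2·1) = 3/2.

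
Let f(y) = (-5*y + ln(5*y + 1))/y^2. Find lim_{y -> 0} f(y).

-25/2

Direct substitution gives 0/0.
Apply L'Hôpital: lim (-5 + 5/(5*y + 1))/(2*y), still 0/0.
After 2 applications of L'Hôpital's rule the quotient is (-25/(5*y + 1)^2)/(2); substituting y = 0 gives -25/2.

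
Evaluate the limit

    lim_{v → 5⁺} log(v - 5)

-∞

As v → 5⁺, v - 5 → 0⁺ and ln(v - 5) → −∞.
Multiplying by 1 gives -∞.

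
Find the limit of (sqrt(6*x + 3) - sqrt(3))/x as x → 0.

√(3)

Substitution gives 0/0. Multiply numerator and denominator by the conjugate √(3 + 6x) + √3.
The numerator becomes (3 + 6x) − 3 = 6x, so the expression simplifies to 6/(√(3 + 6x) + √3).
Letting x → 0 gives 6/(2√3) = √(3).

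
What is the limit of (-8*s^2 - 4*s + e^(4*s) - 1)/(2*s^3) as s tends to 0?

Direct substitution gives 0/0.
Apply L'Hôpital: lim (-16*s + 4*e^(4*s) - 4)/(6*s^2), still 0/0.
Apply L'Hôpital: lim (16*e^(4*s) - 16)/(12*s), still 0/0.
After 3 applications of L'Hôpital's rule the quotient is (64*e^(4*s))/(12); substituting s = 0 gives 16/3.

16/3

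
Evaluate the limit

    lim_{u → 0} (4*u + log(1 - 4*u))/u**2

Direct substitution gives 0/0.
Apply L'Hôpital: lim (4 - 4/(1 - 4*u))/(2*u), still 0/0.
After 2 applications of L'Hôpital's rule the quotient is (-16/(1 - 4*u)^2)/(2); substituting u = 0 gives -8.

-8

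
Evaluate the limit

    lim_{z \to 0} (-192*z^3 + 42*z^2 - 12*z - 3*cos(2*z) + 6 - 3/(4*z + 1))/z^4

-770

Substitution gives 0/0 (the numerator vanishes to order 4).
Expand each term to order z^4: the coefficient of z^4 in -3·cos(2z) is -2 and in -3·1/(1 + 4z) is -768.
Lower-order terms cancel with the polynomial part, so the numerator is (-770)·z^4 + o(z^4), and the limit is (-770)/(1) = -770.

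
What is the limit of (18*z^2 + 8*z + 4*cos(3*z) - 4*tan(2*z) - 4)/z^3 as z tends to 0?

Substitution gives 0/0; apply L'Hôpital's rule 3 times.
After differentiating numerator and denominator 3 times the quotient is (108*sin(3*z) - 192*tan(2*z)^4 - 256*tan(2*z)^2 - 64)/(6); at z = 0 this is -32/3.

-32/3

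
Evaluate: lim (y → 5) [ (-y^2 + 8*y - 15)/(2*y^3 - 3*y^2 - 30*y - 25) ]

Since y = 5 makes numerator and denominator zero, (y - 5) divides both.
Cancelling it gives (3 - y)/(2*y^2 + 7*y + 5); now plug in y = 5 to get -1/45.

-1/45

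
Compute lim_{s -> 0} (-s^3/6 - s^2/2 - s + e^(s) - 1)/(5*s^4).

Direct substitution gives 0/0.
Apply L'Hôpital: lim (-s^2/2 - s + e^(s) - 1)/(20*s^3), still 0/0.
Apply L'Hôpital: lim (-s + e^(s) - 1)/(60*s^2), still 0/0.
Apply L'Hôpital: lim (e^(s) - 1)/(120*s), still 0/0.
After 4 applications of L'Hôpital's rule the quotient is (e^(s))/(120); substituting s = 0 gives 1/120.

1/120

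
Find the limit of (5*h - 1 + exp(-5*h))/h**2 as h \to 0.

25/2

Direct substitution gives 0/0.
Apply L'Hôpital: lim (5 - 5*e^(-5*h))/(2*h), still 0/0.
After 2 applications of L'Hôpital's rule the quotient is (25*e^(-5*h))/(2); substituting h = 0 gives 25/2.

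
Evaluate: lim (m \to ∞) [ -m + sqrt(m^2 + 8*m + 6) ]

This has the form ∞ − ∞. Multiply and divide by the conjugate √(m^2 + 8*m + 6) + m.
That gives (8m + 6) / (√(m^2 + 8*m + 6) + m).
Divide numerator and denominator by m: the limit is 8/(2·1) = 4.

4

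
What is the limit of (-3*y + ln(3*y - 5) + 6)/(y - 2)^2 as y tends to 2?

-9/2

Direct substitution gives 0/0.
Apply L'Hôpital: lim (-3 + 3/(3*y - 5))/(2*y - 4), still 0/0.
After 2 applications of L'Hôpital's rule the quotient is (-9/(3*y - 5)^2)/(2); substituting y = 2 gives -9/2.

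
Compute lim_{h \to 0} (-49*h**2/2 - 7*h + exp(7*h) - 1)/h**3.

Direct substitution gives 0/0.
Apply L'Hôpital: lim (-49*h + 7*e^(7*h) - 7)/(3*h^2), still 0/0.
Apply L'Hôpital: lim (49*e^(7*h) - 49)/(6*h), still 0/0.
After 3 applications of L'Hôpital's rule the quotient is (343*e^(7*h))/(6); substituting h = 0 gives 343/6.

343/6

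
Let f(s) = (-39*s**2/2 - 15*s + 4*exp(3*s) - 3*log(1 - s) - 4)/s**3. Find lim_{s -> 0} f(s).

19

Substitution gives 0/0; apply L'Hôpital's rule 3 times.
After differentiating numerator and denominator 3 times the quotient is (108*e^(3*s) - 6/(s - 1)^3)/(6); at s = 0 this is 19.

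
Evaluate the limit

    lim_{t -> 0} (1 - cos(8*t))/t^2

Substitution gives 0/0.
Use (1 − cos u)/u² → 1/2 with u = 8t: the limit is 8²/(2·1) = 32.

32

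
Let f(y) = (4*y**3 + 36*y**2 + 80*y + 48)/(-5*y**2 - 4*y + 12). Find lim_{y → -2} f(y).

At y = -2 both the top and bottom vanish — a removable singularity. Factoring out (y + 2) from each leaves (4*y^2 + 28*y + 24)/(6 - 5*y), which at y = -2 equals -1.

-1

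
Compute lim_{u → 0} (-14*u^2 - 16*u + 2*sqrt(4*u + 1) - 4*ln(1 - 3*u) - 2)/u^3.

Substitution gives 0/0 (the numerator vanishes to order 3).
Expand each term to order u^3: the coefficient of u^3 in 2·√(1 + 4u) is 8 and in -4·ln(1 - 3u) is 36.
Lower-order terms cancel with the polynomial part, so the numerator is (44)·u^3 + o(u^3), and the limit is (44)/(1) = 44.

44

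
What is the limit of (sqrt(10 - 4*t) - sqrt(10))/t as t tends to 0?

-√(10)/5

A 0/0 form; rationalise with √(10 - 4t) + √10. This collapses the numerator to -4t, leaving -4/(√(10 - 4t) + √10) → -4/(2√10) = -√(10)/5.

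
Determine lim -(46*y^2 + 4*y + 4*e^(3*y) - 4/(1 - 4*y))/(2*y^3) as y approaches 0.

119

Substitution gives 0/0; apply L'Hôpital's rule 3 times.
After differentiating numerator and denominator 3 times the quotient is (108*e^(3*y) - 1536/(4*y - 1)^4)/(-12); at y = 0 this is 119.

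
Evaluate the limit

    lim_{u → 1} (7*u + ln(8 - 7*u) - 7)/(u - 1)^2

Direct substitution gives 0/0.
Apply L'Hôpital: lim (7 - 7/(8 - 7*u))/(2*u - 2), still 0/0.
After 2 applications of L'Hôpital's rule the quotient is (-49/(8 - 7*u)^2)/(2); substituting u = 1 gives -49/2.

-49/2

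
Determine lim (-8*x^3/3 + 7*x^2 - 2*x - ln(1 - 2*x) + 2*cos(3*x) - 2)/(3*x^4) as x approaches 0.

Substitution gives 0/0; apply L'Hôpital's rule 4 times.
After differentiating numerator and denominator 4 times the quotient is (162*cos(3*x) + 96/(2*x - 1)^4)/(72); at x = 0 this is 43/12.

43/12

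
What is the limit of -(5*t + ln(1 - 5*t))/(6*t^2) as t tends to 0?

Direct substitution gives 0/0.
Apply L'Hôpital: lim (5 - 5/(1 - 5*t))/(-12*t), still 0/0.
After 2 applications of L'Hôpital's rule the quotient is (-25/(1 - 5*t)^2)/(-12); substituting t = 0 gives 25/12.

25/12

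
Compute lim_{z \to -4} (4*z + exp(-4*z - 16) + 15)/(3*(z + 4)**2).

Direct substitution gives 0/0.
Apply L'Hôpital: lim (4 - 4*e^(-4*z - 16))/(6*z + 24), still 0/0.
After 2 applications of L'Hôpital's rule the quotient is (16*e^(-4*z - 16))/(6); substituting z = -4 gives 8/3.

8/3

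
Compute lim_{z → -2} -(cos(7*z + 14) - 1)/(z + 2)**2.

Direct substitution gives 0/0.
Apply L'Hôpital: lim (-7*sin(7*z + 14))/(-2*z - 4), still 0/0.
After 2 applications of L'Hôpital's rule the quotient is (-49*cos(7*z + 14))/(-2); substituting z = -2 gives 49/2.

49/2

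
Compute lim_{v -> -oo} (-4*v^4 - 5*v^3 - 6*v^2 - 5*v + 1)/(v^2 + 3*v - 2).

The numerator has higher degree (4 > 2); the quotient behaves like (-4/(1))·v^2 for large |v|.
As v → −∞ this diverges to -∞.

-∞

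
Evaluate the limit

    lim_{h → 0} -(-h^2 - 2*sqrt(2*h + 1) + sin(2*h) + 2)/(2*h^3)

7/6

Substitution gives 0/0 (the numerator vanishes to order 3).
Expand each term to order h^3: the coefficient of h^3 in -2·√(1 + 2h) is -1 and in sin(2h) is -4/3.
Lower-order terms cancel with the polynomial part, so the numerator is (-7/3)·h^3 + o(h^3), and the limit is (-7/3)/(-2) = 7/6.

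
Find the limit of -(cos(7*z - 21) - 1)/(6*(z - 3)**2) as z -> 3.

49/12

Direct substitution gives 0/0.
Apply L'Hôpital: lim (-7*sin(7*z - 21))/(36 - 12*z), still 0/0.
After 2 applications of L'Hôpital's rule the quotient is (-49*cos(7*z - 21))/(-12); substituting z = 3 gives 49/12.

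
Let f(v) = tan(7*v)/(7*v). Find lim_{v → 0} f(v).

1

Substitution gives 0/0.
Since tan(u)/u → 1 as u → 0, tan(7v)/(7v) → 1 and the limit is 7/7 = 1.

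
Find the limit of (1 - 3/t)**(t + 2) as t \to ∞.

The base → 1 and the exponent → ∞: a 1^∞ form.
Take logarithms: (t + 2)·ln(1 - 3/t). Since ln(1+u) ~ u for small u, this behaves like (t)·(-3/t) → -3.
So the limit is e^(-3).

e^(-3)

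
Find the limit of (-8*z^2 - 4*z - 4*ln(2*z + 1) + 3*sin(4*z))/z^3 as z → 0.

-128/3

Substitution gives 0/0 (the numerator vanishes to order 3).
Expand each term to order z^3: the coefficient of z^3 in 3·sin(4z) is -32 and in -4·ln(1 + 2z) is -32/3.
Lower-order terms cancel with the polynomial part, so the numerator is (-128/3)·z^3 + o(z^3), and the limit is (-128/3)/(1) = -128/3.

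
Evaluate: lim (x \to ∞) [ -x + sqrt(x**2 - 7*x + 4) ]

-7/2

An ∞ − ∞ form. Rationalising with the conjugate, the difference becomes (-7x + 4) / (√(x^2 - 7*x + 4) + x).
For large x the denominator behaves like 2·x, so the quotient tends to -7/2 = -7/2.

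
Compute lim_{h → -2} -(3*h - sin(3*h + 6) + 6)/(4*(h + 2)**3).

-9/8

Direct substitution gives 0/0.
Apply L'Hôpital: lim (3 - 3*cos(3*h + 6))/(-12*(h + 2)^2), still 0/0.
Apply L'Hôpital: lim (9*sin(3*h + 6))/(-24*h - 48), still 0/0.
After 3 applications of L'Hôpital's rule the quotient is (27*cos(3*h + 6))/(-24); substituting h = -2 gives -9/8.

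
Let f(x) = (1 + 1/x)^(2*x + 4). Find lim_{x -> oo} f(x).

e^(2)

The base → 1 and the exponent → ∞: a 1^∞ form.
Take logarithms: (2x + 4)·ln(1 + 1/x). Since ln(1+u) ~ u for small u, this behaves like (2x)·(1/x) → 2.
So the limit is e^(2).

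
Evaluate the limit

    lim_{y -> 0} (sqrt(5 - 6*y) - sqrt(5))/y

Substitution gives 0/0. Multiply numerator and denominator by the conjugate √(5 - 6y) + √5.
The numerator becomes (5 - 6y) − 5 = -6y, so the expression simplifies to -6/(√(5 - 6y) + √5).
Letting y → 0 gives -6/(2√5) = -3*√(5)/5.

-3*√(5)/5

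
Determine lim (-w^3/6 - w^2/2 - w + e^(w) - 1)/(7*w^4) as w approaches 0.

Direct substitution gives 0/0.
Apply L'Hôpital: lim (-w^2/2 - w + e^(w) - 1)/(28*w^3), still 0/0.
Apply L'Hôpital: lim (-w + e^(w) - 1)/(84*w^2), still 0/0.
Apply L'Hôpital: lim (e^(w) - 1)/(168*w), still 0/0.
After 4 applications of L'Hôpital's rule the quotient is (e^(w))/(168); substituting w = 0 gives 1/168.

1/168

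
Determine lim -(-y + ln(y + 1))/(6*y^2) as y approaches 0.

1/12

Direct substitution gives 0/0.
Apply L'Hôpital: lim (-1 + 1/(y + 1))/(-12*y), still 0/0.
After 2 applications of L'Hôpital's rule the quotient is (-1/(y + 1)^2)/(-12); substituting y = 0 gives 1/12.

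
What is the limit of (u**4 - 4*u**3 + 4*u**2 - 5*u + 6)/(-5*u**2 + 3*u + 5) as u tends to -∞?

-∞

The numerator has higher degree (4 > 2); the quotient behaves like (1/(-5))·u^2 for large |u|.
As u → −∞ this diverges to -∞.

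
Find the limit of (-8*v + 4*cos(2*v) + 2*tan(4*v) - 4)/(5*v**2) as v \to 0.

-8/5

Substitution gives 0/0 (the numerator vanishes to order 2).
Expand each term to order v^2: the coefficient of v^2 in 4·cos(2v) is -8 and in 2·tan(4v) is 0.
Lower-order terms cancel with the polynomial part, so the numerator is (-8)·v^2 + o(v^2), and the limit is (-8)/(5) = -8/5.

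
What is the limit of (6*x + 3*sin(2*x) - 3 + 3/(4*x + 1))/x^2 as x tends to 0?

48

Substitution gives 0/0; apply L'Hôpital's rule 2 times.
After differentiating numerator and denominator 2 times the quotient is (-12*sin(2*x) + 96/(4*x + 1)^3)/(2); at x = 0 this is 48.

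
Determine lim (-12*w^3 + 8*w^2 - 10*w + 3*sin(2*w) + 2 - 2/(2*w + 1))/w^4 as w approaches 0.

-32

Substitution gives 0/0 (the numerator vanishes to order 4).
Expand each term to order w^4: the coefficient of w^4 in 3·sin(2w) is 0 and in -2·1/(1 + 2w) is -32.
Lower-order terms cancel with the polynomial part, so the numerator is (-32)·w^4 + o(w^4), and the limit is (-32)/(1) = -32.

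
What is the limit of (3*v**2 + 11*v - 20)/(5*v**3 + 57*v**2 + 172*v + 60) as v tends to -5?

19/23

Since v = -5 makes numerator and denominator zero, (v + 5) divides both.
Cancelling it gives (3*v - 4)/(5*v^2 + 32*v + 12); now plug in v = -5 to get 19/23.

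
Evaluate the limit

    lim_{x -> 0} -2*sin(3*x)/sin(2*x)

Substitution gives 0/0.
Divide numerator and denominator by x: sin(3x)/x → 3 and sin(2x)/x → 2, so the limit is -2·3/2 = -3.

-3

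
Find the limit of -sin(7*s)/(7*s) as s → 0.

-1

Substitution gives 0/0.
Write it as (7/(-7))·sin(7s)/(7s); since sin(u)/u → 1, the limit is -1.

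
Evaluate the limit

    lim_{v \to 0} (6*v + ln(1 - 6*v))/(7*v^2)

-18/7

Direct substitution gives 0/0.
Apply L'Hôpital: lim (6 - 6/(1 - 6*v))/(14*v), still 0/0.
After 2 applications of L'Hôpital's rule the quotient is (-36/(1 - 6*v)^2)/(14); substituting v = 0 gives -18/7.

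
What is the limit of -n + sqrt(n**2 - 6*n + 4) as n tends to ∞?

This has the form ∞ − ∞. Multiply and divide by the conjugate √(n^2 - 6*n + 4) + n.
That gives (-6n + 4) / (√(n^2 - 6*n + 4) + n).
Divide numerator and denominator by n: the limit is -6/(2·1) = -3.

-3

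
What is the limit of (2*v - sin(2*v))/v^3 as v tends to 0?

4/3

Direct substitution gives 0/0.
Apply L'Hôpital: lim (2 - 2*cos(2*v))/(3*v^2), still 0/0.
Apply L'Hôpital: lim (4*sin(2*v))/(6*v), still 0/0.
After 3 applications of L'Hôpital's rule the quotient is (8*cos(2*v))/(6); substituting v = 0 gives 4/3.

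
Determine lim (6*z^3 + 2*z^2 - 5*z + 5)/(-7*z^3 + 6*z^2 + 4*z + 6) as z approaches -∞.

-6/7

Numerator and denominator both have degree 3.
Dividing every term by z^3, all lower-order terms vanish and the limit is the ratio of leading coefficients, 6/(-7) = -6/7.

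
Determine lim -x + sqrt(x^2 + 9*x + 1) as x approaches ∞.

This has the form ∞ − ∞. Multiply and divide by the conjugate √(x^2 + 9*x + 1) + x.
That gives (9x + 1) / (√(x^2 + 9*x + 1) + x).
Divide numerator and denominator by x: the limit is 9/(2·1) = 9/2.

9/2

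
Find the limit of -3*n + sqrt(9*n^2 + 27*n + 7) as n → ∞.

9/2

This has the form ∞ − ∞. Multiply and divide by the conjugate √(9*n^2 + 27*n + 7) + 3n.
That gives (27n + 7) / (√(9*n^2 + 27*n + 7) + 3n).
Divide numerator and denominator by n: the limit is 27/(2·3) = 9/2.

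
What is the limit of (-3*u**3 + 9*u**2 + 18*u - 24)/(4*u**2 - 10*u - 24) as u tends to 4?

-27/11

Direct substitution gives 0/0, so factor. Both numerator and denominator have (u - 4) as a factor.
After cancelling, the expression reduces to (-3*u^2 - 3*u + 6)/(4*u + 6).
Substituting u = 4 gives -27/11.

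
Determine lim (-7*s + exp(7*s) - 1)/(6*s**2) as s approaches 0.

49/12

Direct substitution gives 0/0.
Apply L'Hôpital: lim (7*e^(7*s) - 7)/(12*s), still 0/0.
After 2 applications of L'Hôpital's rule the quotient is (49*e^(7*s))/(12); substituting s = 0 gives 49/12.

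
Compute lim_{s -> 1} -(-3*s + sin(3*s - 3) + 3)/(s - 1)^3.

9/2

Direct substitution gives 0/0.
Apply L'Hôpital: lim (3*cos(3*s - 3) - 3)/(-3*(s - 1)^2), still 0/0.
Apply L'Hôpital: lim (-9*sin(3*s - 3))/(6 - 6*s), still 0/0.
After 3 applications of L'Hôpital's rule the quotient is (-27*cos(3*s - 3))/(-6); substituting s = 1 gives 9/2.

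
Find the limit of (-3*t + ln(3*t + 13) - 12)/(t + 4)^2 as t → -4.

Direct substitution gives 0/0.
Apply L'Hôpital: lim (-3 + 3/(3*t + 13))/(2*t + 8), still 0/0.
After 2 applications of L'Hôpital's rule the quotient is (-9/(3*t + 13)^2)/(2); substituting t = -4 gives -9/2.

-9/2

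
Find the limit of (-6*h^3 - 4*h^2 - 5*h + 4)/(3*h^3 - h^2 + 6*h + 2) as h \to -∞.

Numerator and denominator both have degree 3.
Dividing every term by h^3, all lower-order terms vanish and the limit is the ratio of leading coefficients, -6/(3) = -2.

-2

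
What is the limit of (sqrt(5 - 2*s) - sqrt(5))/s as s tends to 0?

Substitution gives 0/0. Multiply numerator and denominator by the conjugate √(5 - 2s) + √5.
The numerator becomes (5 - 2s) − 5 = -2s, so the expression simplifies to -2/(√(5 - 2s) + √5).
Letting s → 0 gives -2/(2√5) = -√(5)/5.

-√(5)/5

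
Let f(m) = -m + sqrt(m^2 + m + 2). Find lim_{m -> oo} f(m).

An ∞ − ∞ form. Rationalising with the conjugate, the difference becomes (m + 2) / (√(m^2 + m + 2) + m).
For large m the denominator behaves like 2·m, so the quotient tends to 1/2 = 1/2.

1/2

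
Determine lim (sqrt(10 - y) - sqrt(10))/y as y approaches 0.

-√(10)/20

Substitution gives 0/0. Multiply numerator and denominator by the conjugate √(10 - y) + √10.
The numerator becomes (10 - y) − 10 = -y, so the expression simplifies to -1/(√(10 - y) + √10).
Letting y → 0 gives -1/(2√10) = -√(10)/20.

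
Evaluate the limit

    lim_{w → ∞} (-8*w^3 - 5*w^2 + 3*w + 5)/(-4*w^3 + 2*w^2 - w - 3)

Numerator and denominator both have degree 3.
Dividing every term by w^3, all lower-order terms vanish and the limit is the ratio of leading coefficients, -8/(-4) = 2.

2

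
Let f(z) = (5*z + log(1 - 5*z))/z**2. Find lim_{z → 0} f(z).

Direct substitution gives 0/0.
Apply L'Hôpital: lim (5 - 5/(1 - 5*z))/(2*z), still 0/0.
After 2 applications of L'Hôpital's rule the quotient is (-25/(1 - 5*z)^2)/(2); substituting z = 0 gives -25/2.

-25/2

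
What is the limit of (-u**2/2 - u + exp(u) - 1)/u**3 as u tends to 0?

Direct substitution gives 0/0.
Apply L'Hôpital: lim (-u + e^(u) - 1)/(3*u^2), still 0/0.
Apply L'Hôpital: lim (e^(u) - 1)/(6*u), still 0/0.
After 3 applications of L'Hôpital's rule the quotient is (e^(u))/(6); substituting u = 0 gives 1/6.

1/6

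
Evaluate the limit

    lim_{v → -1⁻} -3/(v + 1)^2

-∞

As v → -1⁻, (v + 1) → 0⁻, so (v + 1)^2 → 0⁺ and -3/(v + 1)^2 → -∞.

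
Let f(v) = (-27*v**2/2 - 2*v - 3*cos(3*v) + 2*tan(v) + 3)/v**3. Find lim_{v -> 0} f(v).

Substitution gives 0/0; apply L'Hôpital's rule 3 times.
After differentiating numerator and denominator 3 times the quotient is (-81*sin(3*v) + 12*tan(v)^4 + 16*tan(v)^2 + 4)/(6); at v = 0 this is 2/3.

2/3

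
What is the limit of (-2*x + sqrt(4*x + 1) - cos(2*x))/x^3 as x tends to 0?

4

Substitution gives 0/0 (the numerator vanishes to order 3).
Expand each term to order x^3: the coefficient of x^3 in −cos(2x) is 0 and in √(1 + 4x) is 4.
Lower-order terms cancel with the polynomial part, so the numerator is (4)·x^3 + o(x^3), and the limit is (4)/(1) = 4.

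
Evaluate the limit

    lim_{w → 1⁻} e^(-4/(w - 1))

∞

As w → 1⁻, -4/(w - 1) → +∞, so e^(-4/(w - 1)) → ∞.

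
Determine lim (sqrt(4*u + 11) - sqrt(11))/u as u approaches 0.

2*√(11)/11

A 0/0 form; rationalise with √(11 + 4u) + √11. This collapses the numerator to 4u, leaving 4/(√(11 + 4u) + √11) → 4/(2√11) = 2*√(11)/11.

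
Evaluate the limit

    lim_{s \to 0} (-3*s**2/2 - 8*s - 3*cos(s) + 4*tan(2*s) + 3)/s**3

Substitution gives 0/0 (the numerator vanishes to order 3).
Expand each term to order s^3: the coefficient of s^3 in -3·cos(s) is 0 and in 4·tan(2s) is 32/3.
Lower-order terms cancel with the polynomial part, so the numerator is (32/3)·s^3 + o(s^3), and the limit is (32/3)/(1) = 32/3.

32/3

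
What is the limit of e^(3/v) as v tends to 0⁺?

∞

As v → 0⁺, 3/(v) → +∞, so e^(3/(v)) → ∞.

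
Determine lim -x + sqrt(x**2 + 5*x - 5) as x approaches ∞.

This has the form ∞ − ∞. Multiply and divide by the conjugate √(x^2 + 5*x - 5) + x.
That gives (5x - 5) / (√(x^2 + 5*x - 5) + x).
Divide numerator and denominator by x: the limit is 5/(2·1) = 5/2.

5/2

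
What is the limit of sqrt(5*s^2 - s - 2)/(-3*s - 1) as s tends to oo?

-√(5)/3

For large |s|, √(5*s^2 - s - 2) ≈ √5·|s| and the denominator ≈ -3s.
Since s → +∞, |s| = s, giving √5/(-3) = -√(5)/3.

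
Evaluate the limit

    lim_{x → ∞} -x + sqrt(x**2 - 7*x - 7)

-7/2

This has the form ∞ − ∞. Multiply and divide by the conjugate √(x^2 - 7*x - 7) + x.
That gives (-7x - 7) / (√(x^2 - 7*x - 7) + x).
Divide numerator and denominator by x: the limit is -7/(2·1) = -7/2.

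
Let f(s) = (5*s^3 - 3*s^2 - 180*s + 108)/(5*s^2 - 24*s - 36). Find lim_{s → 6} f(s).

9

Direct substitution gives 0/0, so factor. Both numerator and denominator have (s - 6) as a factor.
After cancelling, the expression reduces to (5*s^2 + 27*s - 18)/(5*s + 6).
Substituting s = 6 gives 9.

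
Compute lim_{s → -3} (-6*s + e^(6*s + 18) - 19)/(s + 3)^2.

18

Direct substitution gives 0/0.
Apply L'Hôpital: lim (6*e^(6*s + 18) - 6)/(2*s + 6), still 0/0.
After 2 applications of L'Hôpital's rule the quotient is (36*e^(6*s + 18))/(2); substituting s = -3 gives 18.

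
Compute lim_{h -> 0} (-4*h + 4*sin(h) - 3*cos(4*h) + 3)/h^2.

Substitution gives 0/0; apply L'Hôpital's rule 2 times.
After differentiating numerator and denominator 2 times the quotient is (-4*sin(h) + 48*cos(4*h))/(2); at h = 0 this is 24.

24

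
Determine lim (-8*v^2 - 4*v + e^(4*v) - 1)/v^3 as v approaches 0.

Direct substitution gives 0/0.
Apply L'Hôpital: lim (-16*v + 4*e^(4*v) - 4)/(3*v^2), still 0/0.
Apply L'Hôpital: lim (16*e^(4*v) - 16)/(6*v), still 0/0.
After 3 applications of L'Hôpital's rule the quotient is (64*e^(4*v))/(6); substituting v = 0 gives 32/3.

32/3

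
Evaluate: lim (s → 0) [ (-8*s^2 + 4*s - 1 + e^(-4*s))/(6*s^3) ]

-16/9

Direct substitution gives 0/0.
Apply L'Hôpital: lim (-16*s + 4 - 4*e^(-4*s))/(18*s^2), still 0/0.
Apply L'Hôpital: lim (-16 + 16*e^(-4*s))/(36*s), still 0/0.
After 3 applications of L'Hôpital's rule the quotient is (-64*e^(-4*s))/(36); substituting s = 0 gives -16/9.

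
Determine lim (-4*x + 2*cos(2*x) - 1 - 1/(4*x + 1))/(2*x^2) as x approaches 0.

-10

Substitution gives 0/0; apply L'Hôpital's rule 2 times.
After differentiating numerator and denominator 2 times the quotient is (-8*cos(2*x) - 32/(4*x + 1)^3)/(4); at x = 0 this is -10.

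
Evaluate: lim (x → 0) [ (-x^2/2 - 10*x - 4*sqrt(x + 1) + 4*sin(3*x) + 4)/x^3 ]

-73/4

Substitution gives 0/0 (the numerator vanishes to order 3).
Expand each term to order x^3: the coefficient of x^3 in 4·sin(3x) is -18 and in -4·√(1 + x) is -1/4.
Lower-order terms cancel with the polynomial part, so the numerator is (-73/4)·x^3 + o(x^3), and the limit is (-73/4)/(1) = -73/4.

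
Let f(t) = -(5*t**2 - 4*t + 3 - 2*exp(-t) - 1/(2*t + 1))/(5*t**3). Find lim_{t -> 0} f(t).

-5/3

Substitution gives 0/0; apply L'Hôpital's rule 3 times.
After differentiating numerator and denominator 3 times the quotient is (2*e^(-t) + 48/(2*t + 1)^4)/(-30); at t = 0 this is -5/3.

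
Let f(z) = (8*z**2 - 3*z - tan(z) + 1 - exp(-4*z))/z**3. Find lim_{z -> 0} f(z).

Substitution gives 0/0 (the numerator vanishes to order 3).
Expand each term to order z^3: the coefficient of z^3 in −e^(-4z) is 32/3 and in −tan(z) is -1/3.
Lower-order terms cancel with the polynomial part, so the numerator is (31/3)·z^3 + o(z^3), and the limit is (31/3)/(1) = 31/3.

31/3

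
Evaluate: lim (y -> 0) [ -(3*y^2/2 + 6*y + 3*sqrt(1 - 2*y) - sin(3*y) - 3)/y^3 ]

Substitution gives 0/0; apply L'Hôpital's rule 3 times.
After differentiating numerator and denominator 3 times the quotient is (27*cos(3*y) - 9/(1 - 2*y)^(5/2))/(-6); at y = 0 this is -3.

-3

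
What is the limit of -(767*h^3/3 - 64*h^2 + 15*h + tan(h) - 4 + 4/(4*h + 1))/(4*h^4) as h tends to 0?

-256

Substitution gives 0/0 (the numerator vanishes to order 4).
Expand each term to order h^4: the coefficient of h^4 in 4·1/(1 + 4h) is 1024 and in tan(h) is 0.
Lower-order terms cancel with the polynomial part, so the numerator is (1024)·h^4 + o(h^4), and the limit is (1024)/(-4) = -256.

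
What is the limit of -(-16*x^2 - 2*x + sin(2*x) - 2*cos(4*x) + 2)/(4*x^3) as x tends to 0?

1/3

Substitution gives 0/0 (the numerator vanishes to order 3).
Expand each term to order x^3: the coefficient of x^3 in sin(2x) is -4/3 and in -2·cos(4x) is 0.
Lower-order terms cancel with the polynomial part, so the numerator is (-4/3)·x^3 + o(x^3), and the limit is (-4/3)/(-4) = 1/3.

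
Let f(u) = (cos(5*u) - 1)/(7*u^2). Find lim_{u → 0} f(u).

-25/14

Direct substitution gives 0/0.
Apply L'Hôpital: lim (-5*sin(5*u))/(14*u), still 0/0.
After 2 applications of L'Hôpital's rule the quotient is (-25*cos(5*u))/(14); substituting u = 0 gives -25/14.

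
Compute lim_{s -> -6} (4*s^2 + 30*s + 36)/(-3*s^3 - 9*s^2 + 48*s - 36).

At s = -6 both the top and bottom vanish — a removable singularity. Factoring out (s + 6) from each leaves (4*s + 6)/(-3*s^2 + 9*s - 6), which at s = -6 equals 3/28.

3/28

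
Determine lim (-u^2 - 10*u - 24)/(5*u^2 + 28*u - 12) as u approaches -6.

-1/16

Direct substitution gives 0/0, so factor. Both numerator and denominator have (u + 6) as a factor.
After cancelling, the expression reduces to (-u - 4)/(5*u - 2).
Substituting u = -6 gives -1/16.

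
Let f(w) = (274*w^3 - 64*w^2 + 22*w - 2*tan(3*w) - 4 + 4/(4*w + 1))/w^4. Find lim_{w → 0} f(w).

Substitution gives 0/0; apply L'Hôpital's rule 4 times.
After differentiating numerator and denominator 4 times the quotient is (1296*tan(3*w)/cos(3*w)^2 - 3888*tan(3*w)/cos(3*w)^4 + 24576/(4*w + 1)^5)/(24); at w = 0 this is 1024.

1024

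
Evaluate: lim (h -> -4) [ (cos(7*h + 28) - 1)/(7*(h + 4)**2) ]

Direct substitution gives 0/0.
Apply L'Hôpital: lim (-7*sin(7*h + 28))/(14*h + 56), still 0/0.
After 2 applications of L'Hôpital's rule the quotient is (-49*cos(7*h + 28))/(14); substituting h = -4 gives -7/2.

-7/2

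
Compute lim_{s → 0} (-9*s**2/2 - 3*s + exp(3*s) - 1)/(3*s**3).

3/2

Direct substitution gives 0/0.
Apply L'Hôpital: lim (-9*s + 3*e^(3*s) - 3)/(9*s^2), still 0/0.
Apply L'Hôpital: lim (9*e^(3*s) - 9)/(18*s), still 0/0.
After 3 applications of L'Hôpital's rule the quotient is (27*e^(3*s))/(18); substituting s = 0 gives 3/2.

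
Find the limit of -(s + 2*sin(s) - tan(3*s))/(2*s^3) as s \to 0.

Substitution gives 0/0; apply L'Hôpital's rule 3 times.
After differentiating numerator and denominator 3 times the quotient is (-2*cos(s) - 162*tan(3*s)^4 - 216*tan(3*s)^2 - 54)/(-12); at s = 0 this is 14/3.

14/3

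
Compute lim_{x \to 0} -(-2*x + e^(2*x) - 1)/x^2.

-2

Direct substitution gives 0/0.
Apply L'Hôpital: lim (2*e^(2*x) - 2)/(-2*x), still 0/0.
After 2 applications of L'Hôpital's rule the quotient is (4*e^(2*x))/(-2); substituting x = 0 gives -2.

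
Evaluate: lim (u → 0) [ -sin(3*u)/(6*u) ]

Substitution gives 0/0.
Write it as (3/(-6))·sin(3u)/(3u); since sin(θ)/θ → 1, the limit is -1/2.

-1/2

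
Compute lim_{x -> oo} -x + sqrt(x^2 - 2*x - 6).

This has the form ∞ − ∞. Multiply and divide by the conjugate √(x^2 - 2*x - 6) + x.
That gives (-2x - 6) / (√(x^2 - 2*x - 6) + x).
Divide numerator and denominator by x: the limit is -2/(2·1) = -1.

-1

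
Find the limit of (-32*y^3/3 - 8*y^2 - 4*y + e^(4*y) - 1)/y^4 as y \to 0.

32/3

Direct substitution gives 0/0.
Apply L'Hôpital: lim (-32*y^2 - 16*y + 4*e^(4*y) - 4)/(4*y^3), still 0/0.
Apply L'Hôpital: lim (-64*y + 16*e^(4*y) - 16)/(12*y^2), still 0/0.
Apply L'Hôpital: lim (64*e^(4*y) - 64)/(24*y), still 0/0.
After 4 applications of L'Hôpital's rule the quotient is (256*e^(4*y))/(24); substituting y = 0 gives 32/3.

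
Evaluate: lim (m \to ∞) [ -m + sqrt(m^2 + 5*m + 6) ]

An ∞ − ∞ form. Rationalising with the conjugate, the difference becomes (5m + 6) / (√(m^2 + 5*m + 6) + m).
For large m the denominator behaves like 2·m, so the quotient tends to 5/2 = 5/2.

5/2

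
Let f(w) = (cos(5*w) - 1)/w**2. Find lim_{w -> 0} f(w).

-25/2

Direct substitution gives 0/0.
Apply L'Hôpital: lim (-5*sin(5*w))/(2*w), still 0/0.
After 2 applications of L'Hôpital's rule the quotient is (-25*cos(5*w))/(2); substituting w = 0 gives -25/2.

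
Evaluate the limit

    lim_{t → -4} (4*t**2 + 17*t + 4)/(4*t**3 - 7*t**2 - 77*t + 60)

-5/57

Direct substitution gives 0/0, so factor. Both numerator and denominator have (t + 4) as a factor.
After cancelling, the expression reduces to (4*t + 1)/(4*t^2 - 23*t + 15).
Substituting t = -4 gives -5/57.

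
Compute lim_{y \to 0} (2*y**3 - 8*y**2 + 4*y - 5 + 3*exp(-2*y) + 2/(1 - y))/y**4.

Substitution gives 0/0; apply L'Hôpital's rule 4 times.
After differentiating numerator and denominator 4 times the quotient is (48*e^(-2*y) - 48/(y - 1)^5)/(24); at y = 0 this is 4.

4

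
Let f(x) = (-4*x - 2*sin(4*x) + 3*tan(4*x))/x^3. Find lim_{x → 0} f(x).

Substitution gives 0/0 (the numerator vanishes to order 3).
Expand each term to order x^3: the coefficient of x^3 in -2·sin(4x) is 64/3 and in 3·tan(4x) is 64.
Lower-order terms cancel with the polynomial part, so the numerator is (256/3)·x^3 + o(x^3), and the limit is (256/3)/(1) = 256/3.

256/3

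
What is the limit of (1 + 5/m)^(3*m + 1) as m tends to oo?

e^(15)

Let L be the limit and take ln: ln L = lim (3m + 1)·ln(1 + 5/m) = lim (3m + 1)·(5/m + O(1/m²)) = 15.
Hence L = e^(15).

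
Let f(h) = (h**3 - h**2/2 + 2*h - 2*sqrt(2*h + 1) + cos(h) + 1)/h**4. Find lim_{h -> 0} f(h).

31/24

Substitution gives 0/0 (the numerator vanishes to order 4).
Expand each term to order h^4: the coefficient of h^4 in -2·√(1 + 2h) is 5/4 and in cos(h) is 1/24.
Lower-order terms cancel with the polynomial part, so the numerator is (31/24)·h^4 + o(h^4), and the limit is (31/24)/(1) = 31/24.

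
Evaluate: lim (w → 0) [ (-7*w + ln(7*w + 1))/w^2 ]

-49/2

Direct substitution gives 0/0.
Apply L'Hôpital: lim (-7 + 7/(7*w + 1))/(2*w), still 0/0.
After 2 applications of L'Hôpital's rule the quotient is (-49/(7*w + 1)^2)/(2); substituting w = 0 gives -49/2.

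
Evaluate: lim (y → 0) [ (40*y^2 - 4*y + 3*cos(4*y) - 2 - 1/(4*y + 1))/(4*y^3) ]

16

Substitution gives 0/0; apply L'Hôpital's rule 3 times.
After differentiating numerator and denominator 3 times the quotient is (192*sin(4*y) + 384/(4*y + 1)^4)/(24); at y = 0 this is 16.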